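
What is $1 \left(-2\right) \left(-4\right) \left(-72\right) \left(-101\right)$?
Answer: $58176$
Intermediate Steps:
$1 \left(-2\right) \left(-4\right) \left(-72\right) \left(-101\right) = \left(-2\right) \left(-4\right) \left(-72\right) \left(-101\right) = 8 \left(-72\right) \left(-101\right) = \left(-576\right) \left(-101\right) = 58176$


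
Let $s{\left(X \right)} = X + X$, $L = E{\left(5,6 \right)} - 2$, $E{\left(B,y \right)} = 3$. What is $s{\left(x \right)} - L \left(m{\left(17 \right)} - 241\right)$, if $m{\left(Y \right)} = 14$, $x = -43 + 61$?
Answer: $263$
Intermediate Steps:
$x = 18$
$L = 1$ ($L = 3 - 2 = 1$)
$s{\left(X \right)} = 2 X$
$s{\left(x \right)} - L \left(m{\left(17 \right)} - 241\right) = 2 \cdot 18 - 1 \left(14 - 241\right) = 36 - 1 \left(-227\right) = 36 - -227 = 36 + 227 = 263$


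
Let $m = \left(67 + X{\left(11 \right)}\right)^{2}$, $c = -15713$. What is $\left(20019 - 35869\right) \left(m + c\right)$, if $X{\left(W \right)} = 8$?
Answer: $159894800$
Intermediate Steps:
$m = 5625$ ($m = \left(67 + 8\right)^{2} = 75^{2} = 5625$)
$\left(20019 - 35869\right) \left(m + c\right) = \left(20019 - 35869\right) \left(5625 - 15713\right) = \left(-15850\right) \left(-10088\right) = 159894800$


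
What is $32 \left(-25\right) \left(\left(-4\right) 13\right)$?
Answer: $41600$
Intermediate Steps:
$32 \left(-25\right) \left(\left(-4\right) 13\right) = \left(-800\right) \left(-52\right) = 41600$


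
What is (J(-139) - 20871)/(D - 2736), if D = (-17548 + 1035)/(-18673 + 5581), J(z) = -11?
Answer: 273387144/35803199 ≈ 7.6358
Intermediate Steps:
D = 16513/13092 (D = -16513/(-13092) = -16513*(-1/13092) = 16513/13092 ≈ 1.2613)
(J(-139) - 20871)/(D - 2736) = (-11 - 20871)/(16513/13092 - 2736) = -20882/(-35803199/13092) = -20882*(-13092/35803199) = 273387144/35803199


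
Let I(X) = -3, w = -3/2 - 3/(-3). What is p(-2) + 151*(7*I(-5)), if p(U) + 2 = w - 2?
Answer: -6351/2 ≈ -3175.5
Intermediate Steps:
w = -1/2 (w = -3*1/2 - 3*(-1/3) = -3/2 + 1 = -1/2 ≈ -0.50000)
p(U) = -9/2 (p(U) = -2 + (-1/2 - 2) = -2 - 5/2 = -9/2)
p(-2) + 151*(7*I(-5)) = -9/2 + 151*(7*(-3)) = -9/2 + 151*(-21) = -9/2 - 3171 = -6351/2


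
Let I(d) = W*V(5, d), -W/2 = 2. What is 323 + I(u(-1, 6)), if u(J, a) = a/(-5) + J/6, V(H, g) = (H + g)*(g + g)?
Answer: 81613/225 ≈ 362.72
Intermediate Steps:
V(H, g) = 2*g*(H + g) (V(H, g) = (H + g)*(2*g) = 2*g*(H + g))
W = -4 (W = -2*2 = -4)
u(J, a) = -a/5 + J/6 (u(J, a) = a*(-⅕) + J*(⅙) = -a/5 + J/6)
I(d) = -8*d*(5 + d)
323 + I(u(-1, 6)) = 323 - 8*(-⅕*6 + (⅙)*(-1))*(5 + (-⅕*6 + (⅙)*(-1))) = 323 - 8*(-6/5 - ⅙)*(5 + (-6/5 - ⅙)) = 323 - 8*(-41/30)*(5 - 41/30) = 323 - 8*(-41/30)*109/30 = 323 + 8938/225 = 81613/225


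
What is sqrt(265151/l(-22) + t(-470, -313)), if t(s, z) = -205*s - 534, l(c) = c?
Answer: sqrt(40541622)/22 ≈ 289.42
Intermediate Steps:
t(s, z) = -534 - 205*s
sqrt(265151/l(-22) + t(-470, -313)) = sqrt(265151/(-22) + (-534 - 205*(-470))) = sqrt(265151*(-1/22) + (-534 + 96350)) = sqrt(-265151/22 + 95816) = sqrt(1842801/22) = sqrt(40541622)/22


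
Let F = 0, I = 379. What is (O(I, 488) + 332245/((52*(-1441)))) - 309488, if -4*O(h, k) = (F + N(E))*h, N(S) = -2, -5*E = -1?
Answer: -23176687447/74932 ≈ -3.0930e+5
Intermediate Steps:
E = ⅕ (E = -⅕*(-1) = ⅕ ≈ 0.20000)
O(h, k) = h/2 (O(h, k) = -(0 - 2)*h/4 = -(-1)*h/2 = h/2)
(O(I, 488) + 332245/((52*(-1441)))) - 309488 = ((½)*379 + 332245/((52*(-1441)))) - 309488 = (379/2 + 332245/(-74932)) - 309488 = (379/2 + 332245*(-1/74932)) - 309488 = (379/2 - 332245/74932) - 309488 = 13867369/74932 - 309488 = -23176687447/74932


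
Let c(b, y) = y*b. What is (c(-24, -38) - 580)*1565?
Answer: 519580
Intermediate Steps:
c(b, y) = b*y
(c(-24, -38) - 580)*1565 = (-24*(-38) - 580)*1565 = (912 - 580)*1565 = 332*1565 = 519580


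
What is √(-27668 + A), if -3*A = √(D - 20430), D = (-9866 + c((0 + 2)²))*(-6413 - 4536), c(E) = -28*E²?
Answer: √(-27668 - 2*√3136321) ≈ 176.66*I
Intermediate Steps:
D = 112927986 (D = (-9866 - 28*(0 + 2)⁴)*(-6413 - 4536) = (-9866 - 28*(2²)²)*(-10949) = (-9866 - 28*4²)*(-10949) = (-9866 - 28*16)*(-10949) = (-9866 - 448)*(-10949) = -10314*(-10949) = 112927986)
A = -2*√3136321 (A = -√(112927986 - 20430)/3 = -2*√3136321 ≈ -3541.9)
√(-27668 + A) = √(-27668 - 2*√3136321)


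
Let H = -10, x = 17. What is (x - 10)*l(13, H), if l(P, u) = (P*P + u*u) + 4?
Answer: 1911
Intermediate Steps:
l(P, u) = 4 + P² + u² (l(P, u) = (P² + u²) + 4 = 4 + P² + u²)
(x - 10)*l(13, H) = (17 - 10)*(4 + 13² + (-10)²) = 7*(4 + 169 + 100) = 7*273 = 1911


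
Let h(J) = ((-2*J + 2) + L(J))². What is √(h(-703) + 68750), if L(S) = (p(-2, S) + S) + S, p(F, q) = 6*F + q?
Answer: √577119 ≈ 759.68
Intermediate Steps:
p(F, q) = q + 6*F
L(S) = -12 + 3*S (L(S) = ((S + 6*(-2)) + S) + S = ((S - 12) + S) + S = ((-12 + S) + S) + S = (-12 + 2*S) + S = -12 + 3*S)
h(J) = (-10 + J)² (h(J) = ((-2*J + 2) + (-12 + 3*J))² = ((2 - 2*J) + (-12 + 3*J))² = (-10 + J)²)
√(h(-703) + 68750) = √((-10 - 703)² + 68750) = √((-713)² + 68750) = √(508369 + 68750) = √577119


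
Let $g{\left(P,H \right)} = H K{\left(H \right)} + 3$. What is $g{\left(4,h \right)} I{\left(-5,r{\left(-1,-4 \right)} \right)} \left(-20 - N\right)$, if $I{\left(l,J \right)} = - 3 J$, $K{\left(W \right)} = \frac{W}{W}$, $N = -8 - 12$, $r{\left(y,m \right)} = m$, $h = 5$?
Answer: $0$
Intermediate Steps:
$N = -20$ ($N = -8 - 12 = -20$)
$K{\left(W \right)} = 1$
$g{\left(P,H \right)} = 3 + H$ ($g{\left(P,H \right)} = H 1 + 3 = H + 3 = 3 + H$)
$g{\left(4,h \right)} I{\left(-5,r{\left(-1,-4 \right)} \right)} \left(-20 - N\right) = \left(3 + 5\right) \left(\left(-3\right) \left(-4\right)\right) \left(-20 - -20\right) = 8 \cdot 12 \left(-20 + 20\right) = 96 \cdot 0 = 0$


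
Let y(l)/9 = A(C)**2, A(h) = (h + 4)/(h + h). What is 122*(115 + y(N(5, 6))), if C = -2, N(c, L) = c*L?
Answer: 28609/2 ≈ 14305.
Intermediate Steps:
N(c, L) = L*c
A(h) = (4 + h)/(2*h) (A(h) = (4 + h)/((2*h)) = (4 + h)*(1/(2*h)) = (4 + h)/(2*h))
y(l) = 9/4 (y(l) = 9*((1/2)*(4 - 2)/(-2))**2 = 9*((1/2)*(-1/2)*2)**2 = 9*(-1/2)**2 = 9*(1/4) = 9/4)
122*(115 + y(N(5, 6))) = 122*(115 + 9/4) = 122*(469/4) = 28609/2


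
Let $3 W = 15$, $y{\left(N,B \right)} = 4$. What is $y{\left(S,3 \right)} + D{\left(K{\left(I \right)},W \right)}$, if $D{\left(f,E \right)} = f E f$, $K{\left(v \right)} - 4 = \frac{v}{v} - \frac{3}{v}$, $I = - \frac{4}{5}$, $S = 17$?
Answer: $\frac{6189}{16} \approx 386.81$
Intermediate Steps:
$W = 5$ ($W = \frac{1}{3} \cdot 15 = 5$)
$I = - \frac{4}{5}$ ($I = \left(-4\right) \frac{1}{5} = - \frac{4}{5} \approx -0.8$)
$K{\left(v \right)} = 5 - \frac{3}{v}$ ($K{\left(v \right)} = 4 - \left(\frac{3}{v} - \frac{v}{v}\right) = 4 + \left(1 - \frac{3}{v}\right) = 5 - \frac{3}{v}$)
$D{\left(f,E \right)} = E f^{2}$ ($D{\left(f,E \right)} = E f f = E f^{2}$)
$y{\left(S,3 \right)} + D{\left(K{\left(I \right)},W \right)} = 4 + 5 \left(5 - \frac{3}{- \frac{4}{5}}\right)^{2} = 4 + 5 \left(5 - - \frac{15}{4}\right)^{2} = 4 + 5 \left(5 + \frac{15}{4}\right)^{2} = 4 + 5 \left(\frac{35}{4}\right)^{2} = 4 + 5 \cdot \frac{1225}{16} = 4 + \frac{6125}{16} = \frac{6189}{16}$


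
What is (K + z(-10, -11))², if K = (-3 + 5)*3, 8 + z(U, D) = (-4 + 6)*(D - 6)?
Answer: 1296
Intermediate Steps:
z(U, D) = -20 + 2*D (z(U, D) = -8 + (-4 + 6)*(D - 6) = -8 + 2*(-6 + D) = -8 + (-12 + 2*D) = -20 + 2*D)
K = 6 (K = 2*3 = 6)
(K + z(-10, -11))² = (6 + (-20 + 2*(-11)))² = (6 + (-20 - 22))² = (6 - 42)² = (-36)² = 1296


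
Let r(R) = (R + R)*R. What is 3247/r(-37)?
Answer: 3247/2738 ≈ 1.1859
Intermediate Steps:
r(R) = 2*R² (r(R) = (2*R)*R = 2*R²)
3247/r(-37) = 3247/((2*(-37)²)) = 3247/((2*1369)) = 3247/2738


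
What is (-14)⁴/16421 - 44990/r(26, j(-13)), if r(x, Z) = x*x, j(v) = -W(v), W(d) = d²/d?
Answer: -356405787/5550298 ≈ -64.214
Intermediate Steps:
W(d) = d
j(v) = -v
r(x, Z) = x²
(-14)⁴/16421 - 44990/r(26, j(-13)) = (-14)⁴/16421 - 44990/(26²) = 38416*(1/16421) - 44990/676 = 38416/16421 - 44990*1/676 = 38416/16421 - 22495/338 = -356405787/5550298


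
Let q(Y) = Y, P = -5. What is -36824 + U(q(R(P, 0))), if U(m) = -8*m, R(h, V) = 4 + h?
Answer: -36816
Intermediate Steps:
-36824 + U(q(R(P, 0))) = -36824 - 8*(4 - 5) = -36824 - 8*(-1) = -36824 + 8 = -36816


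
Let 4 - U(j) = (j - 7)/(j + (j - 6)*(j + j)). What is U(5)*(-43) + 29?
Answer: -629/5 ≈ -125.80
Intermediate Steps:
U(j) = 4 - (-7 + j)/(j + 2*j*(-6 + j)) (U(j) = 4 - (j - 7)/(j + (j - 6)*(j + j)) = 4 - (-7 + j)/(j + (-6 + j)*(2*j)) = 4 - (-7 + j)/(j + 2*j*(-6 + j)))
U(5)*(-43) + 29 = ((7 - 45*5 + 8*5²)/(5*(-11 + 2*5)))*(-43) + 29 = ((7 - 225 + 8*25)/(5*(-11 + 10)))*(-43) + 29 = ((⅕)*(7 - 225 + 200)/(-1))*(-43) + 29 = ((⅕)*(-1)*(-18))*(-43) + 29 = (18/5)*(-43) + 29 = -774/5 + 29 = -629/5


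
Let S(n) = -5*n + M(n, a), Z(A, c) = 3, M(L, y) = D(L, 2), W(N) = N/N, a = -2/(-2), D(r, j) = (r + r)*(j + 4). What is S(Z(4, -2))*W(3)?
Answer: 21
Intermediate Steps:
D(r, j) = 2*r*(4 + j) (D(r, j) = (2*r)*(4 + j) = 2*r*(4 + j))
a = 1 (a = -2*(-1/2) = 1)
W(N) = 1
M(L, y) = 12*L (M(L, y) = 2*L*(4 + 2) = 2*L*6 = 12*L)
S(n) = 7*n (S(n) = -5*n + 12*n = 7*n)
S(Z(4, -2))*W(3) = (7*3)*1 = 21*1 = 21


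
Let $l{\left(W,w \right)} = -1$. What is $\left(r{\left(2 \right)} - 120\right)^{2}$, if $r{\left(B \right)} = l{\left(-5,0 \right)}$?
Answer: $14641$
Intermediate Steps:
$r{\left(B \right)} = -1$
$\left(r{\left(2 \right)} - 120\right)^{2} = \left(-1 - 120\right)^{2} = \left(-121\right)^{2} = 14641$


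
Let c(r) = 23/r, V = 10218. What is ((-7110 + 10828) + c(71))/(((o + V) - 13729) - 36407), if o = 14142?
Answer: -264001/1830096 ≈ -0.14426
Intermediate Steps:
((-7110 + 10828) + c(71))/(((o + V) - 13729) - 36407) = ((-7110 + 10828) + 23/71)/(((14142 + 10218) - 13729) - 36407) = (3718 + 23*(1/71))/((24360 - 13729) - 36407) = (3718 + 23/71)/(10631 - 36407) = (264001/71)/(-25776) = (264001/71)*(-1/25776) = -264001/1830096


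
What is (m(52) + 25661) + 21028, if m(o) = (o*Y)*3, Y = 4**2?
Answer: 49185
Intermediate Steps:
Y = 16
m(o) = 48*o (m(o) = (o*16)*3 = (16*o)*3 = 48*o)
(m(52) + 25661) + 21028 = (48*52 + 25661) + 21028 = (2496 + 25661) + 21028 = 28157 + 21028 = 49185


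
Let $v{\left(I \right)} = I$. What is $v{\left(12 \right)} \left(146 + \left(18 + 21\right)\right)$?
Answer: $2220$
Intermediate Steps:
$v{\left(12 \right)} \left(146 + \left(18 + 21\right)\right) = 12 \left(146 + \left(18 + 21\right)\right) = 12 \left(146 + 39\right) = 12 \cdot 185 = 2220$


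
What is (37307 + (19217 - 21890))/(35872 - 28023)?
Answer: 34634/7849 ≈ 4.4125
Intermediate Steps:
(37307 + (19217 - 21890))/(35872 - 28023) = (37307 - 2673)/7849 = 34634*(1/7849) = 34634/7849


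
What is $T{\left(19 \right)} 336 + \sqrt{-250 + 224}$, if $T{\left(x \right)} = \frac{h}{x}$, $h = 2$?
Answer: $\frac{672}{19} + i \sqrt{26} \approx 35.368 + 5.099 i$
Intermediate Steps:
$T{\left(x \right)} = \frac{2}{x}$
$T{\left(19 \right)} 336 + \sqrt{-250 + 224} = \frac{2}{19} \cdot 336 + \sqrt{-250 + 224} = 2 \cdot \frac{1}{19} \cdot 336 + \sqrt{-26} = \frac{2}{19} \cdot 336 + i \sqrt{26} = \frac{672}{19} + i \sqrt{26}$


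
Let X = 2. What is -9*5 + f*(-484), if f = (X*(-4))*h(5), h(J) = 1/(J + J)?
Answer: 1711/5 ≈ 342.20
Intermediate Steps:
h(J) = 1/(2*J)
f = -⅘ (f = (2*(-4))*((½)/5) = -4/5 = -8*⅒ = -⅘ ≈ -0.80000)
-9*5 + f*(-484) = -9*5 - ⅘*(-484) = -45 + 1936/5 = 1711/5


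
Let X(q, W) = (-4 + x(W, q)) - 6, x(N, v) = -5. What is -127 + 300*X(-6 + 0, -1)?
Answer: -4627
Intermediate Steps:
X(q, W) = -15 (X(q, W) = (-4 - 5) - 6 = -9 - 6 = -15)
-127 + 300*X(-6 + 0, -1) = -127 + 300*(-15) = -127 - 4500 = -4627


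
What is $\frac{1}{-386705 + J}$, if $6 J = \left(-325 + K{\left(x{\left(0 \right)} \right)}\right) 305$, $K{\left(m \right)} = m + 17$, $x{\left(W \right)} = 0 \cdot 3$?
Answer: $- \frac{3}{1207085} \approx -2.4853 \cdot 10^{-6}$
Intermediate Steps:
$x{\left(W \right)} = 0$
$K{\left(m \right)} = 17 + m$
$J = - \frac{46970}{3}$ ($J = \frac{\left(-325 + \left(17 + 0\right)\right) 305}{6} = \frac{\left(-325 + 17\right) 305}{6} = \frac{\left(-308\right) 305}{6} = \frac{1}{6} \left(-93940\right) = - \frac{46970}{3} \approx -15657.0$)
$\frac{1}{-386705 + J} = \frac{1}{-386705 - \frac{46970}{3}} = \frac{1}{- \frac{1207085}{3}} = - \frac{3}{1207085}$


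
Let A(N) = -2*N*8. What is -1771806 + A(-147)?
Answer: -1769454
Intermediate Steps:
A(N) = -16*N
-1771806 + A(-147) = -1771806 - 16*(-147) = -1771806 + 2352 = -1769454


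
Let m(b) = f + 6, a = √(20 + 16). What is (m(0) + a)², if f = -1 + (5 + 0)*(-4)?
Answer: 81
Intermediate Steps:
a = 6 (a = √36 = 6)
f = -21 (f = -1 + 5*(-4) = -1 - 20 = -21)
m(b) = -15 (m(b) = -21 + 6 = -15)
(m(0) + a)² = (-15 + 6)² = (-9)² = 81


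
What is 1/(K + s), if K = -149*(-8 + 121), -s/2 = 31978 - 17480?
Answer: -1/45833 ≈ -2.1818e-5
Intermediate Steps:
s = -28996 (s = -2*(31978 - 17480) = -2*14498 = -28996)
K = -16837 (K = -149*113 = -16837)
1/(K + s) = 1/(-16837 - 28996) = 1/(-45833) = -1/45833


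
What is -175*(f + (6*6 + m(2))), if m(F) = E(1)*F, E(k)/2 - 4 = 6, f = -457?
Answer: 66675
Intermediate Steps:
E(k) = 20 (E(k) = 8 + 2*6 = 8 + 12 = 20)
m(F) = 20*F
-175*(f + (6*6 + m(2))) = -175*(-457 + (6*6 + 20*2)) = -175*(-457 + (36 + 40)) = -175*(-457 + 76) = -175*(-381) = 66675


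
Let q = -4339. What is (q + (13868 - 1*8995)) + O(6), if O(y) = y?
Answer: 540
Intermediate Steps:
(q + (13868 - 1*8995)) + O(6) = (-4339 + (13868 - 1*8995)) + 6 = (-4339 + (13868 - 8995)) + 6 = (-4339 + 4873) + 6 = 534 + 6 = 540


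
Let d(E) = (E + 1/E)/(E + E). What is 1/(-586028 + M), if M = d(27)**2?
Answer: -531441/311439173123 ≈ -1.7064e-6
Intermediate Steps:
d(E) = (E + 1/E)/(2*E) (d(E) = (E + 1/E)/((2*E)) = (E + 1/E)*(1/(2*E)) = (E + 1/E)/(2*E))
M = 133225/531441 (M = ((1/2)*(1 + 27**2)/27**2)**2 = ((1/2)*(1/729)*(1 + 729))**2 = ((1/2)*(1/729)*730)**2 = (365/729)**2 = 133225/531441 ≈ 0.25069)
1/(-586028 + M) = 1/(-586028 + 133225/531441) = 1/(-311439173123/531441) = -531441/311439173123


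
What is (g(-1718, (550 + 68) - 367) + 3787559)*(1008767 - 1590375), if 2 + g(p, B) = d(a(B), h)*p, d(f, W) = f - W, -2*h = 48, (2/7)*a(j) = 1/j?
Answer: -546898543031696/251 ≈ -2.1789e+12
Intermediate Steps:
a(j) = 7/(2*j)
h = -24 (h = -1/2*48 = -24)
g(p, B) = -2 + p*(24 + 7/(2*B)) (g(p, B) = -2 + (7/(2*B) - 1*(-24))*p = -2 + (7/(2*B) + 24)*p = -2 + (24 + 7/(2*B))*p = -2 + p*(24 + 7/(2*B)))
(g(-1718, (550 + 68) - 367) + 3787559)*(1008767 - 1590375) = ((-2 + 24*(-1718) + (7/2)*(-1718)/((550 + 68) - 367)) + 3787559)*(1008767 - 1590375) = ((-2 - 41232 + (7/2)*(-1718)/(618 - 367)) + 3787559)*(-581608) = ((-2 - 41232 + (7/2)*(-1718)/251) + 3787559)*(-581608) = ((-2 - 41232 + (7/2)*(-1718)*(1/251)) + 3787559)*(-581608) = ((-2 - 41232 - 6013/251) + 3787559)*(-581608) = (-10355747/251 + 3787559)*(-581608) = (940321562/251)*(-581608) = -546898543031696/251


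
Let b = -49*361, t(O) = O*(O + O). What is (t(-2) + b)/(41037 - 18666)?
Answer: -17681/22371 ≈ -0.79035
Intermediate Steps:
t(O) = 2*O² (t(O) = O*(2*O) = 2*O²)
b = -17689
(t(-2) + b)/(41037 - 18666) = (2*(-2)² - 17689)/(41037 - 18666) = (2*4 - 17689)/22371 = (8 - 17689)*(1/22371) = -17681*1/22371 = -17681/22371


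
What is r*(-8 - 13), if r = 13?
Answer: -273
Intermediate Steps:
r*(-8 - 13) = 13*(-8 - 13) = 13*(-21) = -273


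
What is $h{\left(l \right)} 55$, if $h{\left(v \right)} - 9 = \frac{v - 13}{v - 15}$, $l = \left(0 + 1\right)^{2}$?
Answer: $\frac{3795}{7} \approx 542.14$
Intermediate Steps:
$l = 1$ ($l = 1^{2} = 1$)
$h{\left(v \right)} = 9 + \frac{-13 + v}{-15 + v}$ ($h{\left(v \right)} = 9 + \frac{v - 13}{v - 15} = 9 + \frac{-13 + v}{-15 + v}$)
$h{\left(l \right)} 55 = \frac{2 \left(-74 + 5 \cdot 1\right)}{-15 + 1} \cdot 55 = \frac{2 \left(-74 + 5\right)}{-14} \cdot 55 = 2 \left(- \frac{1}{14}\right) \left(-69\right) 55 = \frac{69}{7} \cdot 55 = \frac{3795}{7}$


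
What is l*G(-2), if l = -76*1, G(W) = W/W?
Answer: -76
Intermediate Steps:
G(W) = 1
l = -76
l*G(-2) = -76*1 = -76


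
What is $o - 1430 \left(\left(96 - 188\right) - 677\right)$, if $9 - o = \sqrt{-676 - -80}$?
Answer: $1099679 - 2 i \sqrt{149} \approx 1.0997 \cdot 10^{6} - 24.413 i$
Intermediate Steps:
$o = 9 - 2 i \sqrt{149}$ ($o = 9 - \sqrt{-676 - -80} = 9 - \sqrt{-676 + 80} = 9 - \sqrt{-596} = 9 - 2 i \sqrt{149} \approx 9.0 - 24.413 i$)
$o - 1430 \left(\left(96 - 188\right) - 677\right) = \left(9 - 2 i \sqrt{149}\right) - 1430 \left(\left(96 - 188\right) - 677\right) = \left(9 - 2 i \sqrt{149}\right) - 1430 \left(-92 - 677\right) = \left(9 - 2 i \sqrt{149}\right) - -1099670 = \left(9 - 2 i \sqrt{149}\right) + 1099670 = 1099679 - 2 i \sqrt{149}$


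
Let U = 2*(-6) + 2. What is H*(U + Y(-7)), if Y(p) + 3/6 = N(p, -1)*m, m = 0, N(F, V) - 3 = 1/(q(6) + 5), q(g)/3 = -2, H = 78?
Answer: -819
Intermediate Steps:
q(g) = -6 (q(g) = 3*(-2) = -6)
U = -10 (U = -12 + 2 = -10)
N(F, V) = 2 (N(F, V) = 3 + 1/(-6 + 5) = 3 + 1/(-1) = 3 - 1 = 2)
Y(p) = -½ (Y(p) = -½ + 2*0 = -½ + 0 = -½)
H*(U + Y(-7)) = 78*(-10 - ½) = 78*(-21/2) = -819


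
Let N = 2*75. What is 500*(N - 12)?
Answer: 69000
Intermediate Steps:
N = 150
500*(N - 12) = 500*(150 - 12) = 500*138 = 69000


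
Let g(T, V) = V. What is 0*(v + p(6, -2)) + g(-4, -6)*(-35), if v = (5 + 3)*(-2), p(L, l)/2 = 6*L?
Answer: 210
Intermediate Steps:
p(L, l) = 12*L (p(L, l) = 2*(6*L) = 12*L)
v = -16 (v = 8*(-2) = -16)
0*(v + p(6, -2)) + g(-4, -6)*(-35) = 0*(-16 + 12*6) - 6*(-35) = 0*(-16 + 72) + 210 = 0*56 + 210 = 0 + 210 = 210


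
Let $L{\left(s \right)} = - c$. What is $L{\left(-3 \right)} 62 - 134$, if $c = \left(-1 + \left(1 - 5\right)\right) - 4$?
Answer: $424$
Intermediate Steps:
$c = -9$ ($c = \left(-1 + \left(1 - 5\right)\right) - 4 = \left(-1 - 4\right) - 4 = -5 - 4 = -9$)
$L{\left(s \right)} = 9$ ($L{\left(s \right)} = \left(-1\right) \left(-9\right) = 9$)
$L{\left(-3 \right)} 62 - 134 = 9 \cdot 62 - 134 = 558 - 134 = 424$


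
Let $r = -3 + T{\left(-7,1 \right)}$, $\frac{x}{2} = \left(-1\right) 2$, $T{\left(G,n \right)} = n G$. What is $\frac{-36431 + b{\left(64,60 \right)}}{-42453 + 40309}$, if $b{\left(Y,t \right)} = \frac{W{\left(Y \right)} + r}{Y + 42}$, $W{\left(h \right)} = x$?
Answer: $\frac{965425}{56816} \approx 16.992$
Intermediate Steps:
$T{\left(G,n \right)} = G n$
$x = -4$ ($x = 2 \left(\left(-1\right) 2\right) = 2 \left(-2\right) = -4$)
$W{\left(h \right)} = -4$
$r = -10$ ($r = -3 - 7 = -10$)
$b{\left(Y,t \right)} = - \frac{14}{42 + Y}$ ($b{\left(Y,t \right)} = \frac{-4 - 10}{Y + 42} = - \frac{14}{42 + Y}$)
$\frac{-36431 + b{\left(64,60 \right)}}{-42453 + 40309} = \frac{-36431 - \frac{14}{42 + 64}}{-42453 + 40309} = \frac{-36431 - \frac{14}{106}}{-2144} = \left(-36431 - \frac{7}{53}\right) \left(- \frac{1}{2144}\right) = \left(- \frac{1930850}{53}\right) \left(- \frac{1}{2144}\right) = \frac{965425}{56816}$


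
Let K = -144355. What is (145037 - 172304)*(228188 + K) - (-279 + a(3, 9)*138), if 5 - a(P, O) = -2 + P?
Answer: -2285874684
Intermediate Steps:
a(P, O) = 7 - P (a(P, O) = 5 - (-2 + P) = 5 + (2 - P) = 7 - P)
(145037 - 172304)*(228188 + K) - (-279 + a(3, 9)*138) = (145037 - 172304)*(228188 - 144355) - (-279 + (7 - 1*3)*138) = -27267*83833 - (-279 + (7 - 3)*138) = -2285874411 - (-279 + 4*138) = -2285874411 - (-279 + 552) = -2285874411 - 1*273 = -2285874411 - 273 = -2285874684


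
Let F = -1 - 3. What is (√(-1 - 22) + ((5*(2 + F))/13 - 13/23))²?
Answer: (-399 + 299*I*√23)²/89401 ≈ -21.219 - 12.8*I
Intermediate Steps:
F = -4
(√(-1 - 22) + ((5*(2 + F))/13 - 13/23))² = (√(-1 - 22) + ((5*(2 - 4))/13 - 13/23))² = (√(-23) + ((5*(-2))*(1/13) - 13*1/23))² = (I*√23 + (-10*1/13 - 13/23))² = (I*√23 + (-10/13 - 13/23))² = (I*√23 - 399/299)² = (-399/299 + I*√23)²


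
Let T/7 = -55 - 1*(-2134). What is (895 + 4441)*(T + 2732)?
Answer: 92232760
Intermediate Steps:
T = 14553 (T = 7*(-55 - 1*(-2134)) = 7*(-55 + 2134) = 7*2079 = 14553)
(895 + 4441)*(T + 2732) = (895 + 4441)*(14553 + 2732) = 5336*17285 = 92232760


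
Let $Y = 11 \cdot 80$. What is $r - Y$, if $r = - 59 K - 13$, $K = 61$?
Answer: $-4492$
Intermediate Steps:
$r = -3612$ ($r = \left(-59\right) 61 - 13 = -3599 - 13 = -3612$)
$Y = 880$
$r - Y = -3612 - 880 = -4492$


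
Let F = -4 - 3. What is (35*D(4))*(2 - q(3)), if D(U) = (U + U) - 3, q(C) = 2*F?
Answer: 2800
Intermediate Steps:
F = -7
q(C) = -14 (q(C) = 2*(-7) = -14)
D(U) = -3 + 2*U (D(U) = 2*U - 3 = -3 + 2*U)
(35*D(4))*(2 - q(3)) = (35*(-3 + 2*4))*(2 - 1*(-14)) = (35*(-3 + 8))*(2 + 14) = (35*5)*16 = 175*16 = 2800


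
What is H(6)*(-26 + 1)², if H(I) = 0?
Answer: 0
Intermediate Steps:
H(6)*(-26 + 1)² = 0*(-26 + 1)² = 0*(-25)² = 0*625 = 0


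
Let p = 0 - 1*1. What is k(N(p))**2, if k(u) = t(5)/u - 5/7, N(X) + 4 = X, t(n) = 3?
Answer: 2116/1225 ≈ 1.7273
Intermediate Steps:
p = -1 (p = 0 - 1 = -1)
N(X) = -4 + X
k(u) = -5/7 + 3/u (k(u) = 3/u - 5/7 = -5/7 + 3/u)
k(N(p))**2 = (-5/7 + 3/(-4 - 1))**2 = (-5/7 + 3/(-5))**2 = (-5/7 + 3*(-1/5))**2 = (-5/7 - 3/5)**2 = (-46/35)**2 = 2116/1225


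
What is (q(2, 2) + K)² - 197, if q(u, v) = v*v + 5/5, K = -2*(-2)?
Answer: -116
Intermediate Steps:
K = 4
q(u, v) = 1 + v² (q(u, v) = v² + 5*(⅕) = v² + 1 = 1 + v²)
(q(2, 2) + K)² - 197 = ((1 + 2²) + 4)² - 197 = ((1 + 4) + 4)² - 197 = (5 + 4)² - 197 = 9² - 197 = 81 - 197 = -116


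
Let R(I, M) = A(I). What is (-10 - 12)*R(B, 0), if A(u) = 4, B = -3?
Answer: -88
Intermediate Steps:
R(I, M) = 4
(-10 - 12)*R(B, 0) = (-10 - 12)*4 = -22*4 = -88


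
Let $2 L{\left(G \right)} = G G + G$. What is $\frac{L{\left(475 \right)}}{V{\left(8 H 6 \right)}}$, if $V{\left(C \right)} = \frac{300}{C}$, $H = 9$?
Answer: $162792$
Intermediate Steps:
$L{\left(G \right)} = \frac{G}{2} + \frac{G^{2}}{2}$ ($L{\left(G \right)} = \frac{G G + G}{2} = \frac{G^{2} + G}{2} = \frac{G + G^{2}}{2} = \frac{G}{2} + \frac{G^{2}}{2}$)
$\frac{L{\left(475 \right)}}{V{\left(8 H 6 \right)}} = \frac{\frac{1}{2} \cdot 475 \left(1 + 475\right)}{300 \frac{1}{8 \cdot 9 \cdot 6}} = \frac{\frac{1}{2} \cdot 475 \cdot 476}{300 \frac{1}{72 \cdot 6}} = \frac{113050}{300 \cdot \frac{1}{432}} = \frac{113050}{\frac{25}{36}} = 113050 \cdot \frac{36}{25} = 162792$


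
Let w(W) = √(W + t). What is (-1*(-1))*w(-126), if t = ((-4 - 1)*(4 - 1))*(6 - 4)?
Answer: 2*I*√39 ≈ 12.49*I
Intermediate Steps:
t = -30 (t = -5*3*2 = -15*2 = -30)
w(W) = √(-30 + W) (w(W) = √(W - 30) = √(-30 + W))
(-1*(-1))*w(-126) = (-1*(-1))*√(-30 - 126) = 1*√(-156) = 1*(2*I*√39) = 2*I*√39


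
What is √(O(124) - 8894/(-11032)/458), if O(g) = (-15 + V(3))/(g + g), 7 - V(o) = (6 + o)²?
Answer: I*√136894419863691/19579042 ≈ 0.59759*I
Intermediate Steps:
V(o) = 7 - (6 + o)²
O(g) = -89/(2*g) (O(g) = (-15 + (7 - (6 + 3)²))/(g + g) = (-15 + (7 - 1*9²))/((2*g)) = (-15 + (7 - 1*81))*(1/(2*g)) = (-15 + (7 - 81))*(1/(2*g)) = (-15 - 74)*(1/(2*g)) = -89/(2*g))
√(O(124) - 8894/(-11032)/458) = √(-89/2/124 - 8894/(-11032)/458) = √(-89/2*1/124 - 8894*(-1/11032)*(1/458)) = √(-89/248 + (4447/5516)*(1/458)) = √(-89/248 + 4447/2526328) = √(-13983771/39158084) = I*√136894419863691/19579042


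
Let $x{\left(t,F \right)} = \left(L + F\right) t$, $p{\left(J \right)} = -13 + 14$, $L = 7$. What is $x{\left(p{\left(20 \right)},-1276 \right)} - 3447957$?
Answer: $-3449226$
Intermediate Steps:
$p{\left(J \right)} = 1$
$x{\left(t,F \right)} = t \left(7 + F\right)$ ($x{\left(t,F \right)} = \left(7 + F\right) t = t \left(7 + F\right)$)
$x{\left(p{\left(20 \right)},-1276 \right)} - 3447957 = 1 \left(7 - 1276\right) - 3447957 = 1 \left(-1269\right) - 3447957 = -1269 - 3447957 = -3449226$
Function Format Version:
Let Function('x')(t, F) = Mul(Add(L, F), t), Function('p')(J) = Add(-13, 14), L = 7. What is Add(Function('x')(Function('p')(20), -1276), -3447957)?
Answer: -3449226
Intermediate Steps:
Function('p')(J) = 1
Function('x')(t, F) = Mul(t, Add(7, F)) (Function('x')(t, F) = Mul(Add(7, F), t) = Mul(t, Add(7, F)))
Add(Function('x')(Function('p')(20), -1276), -3447957) = Add(Mul(1, Add(7, -1276)), -3447957) = Add(Mul(1, -1269), -3447957) = Add(-1269, -3447957) = -3449226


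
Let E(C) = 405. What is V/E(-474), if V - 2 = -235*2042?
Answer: -159956/135 ≈ -1184.9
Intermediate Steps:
V = -479868 (V = 2 - 235*2042 = 2 - 479870 = -479868)
V/E(-474) = -479868/405 = -479868*1/405 = -159956/135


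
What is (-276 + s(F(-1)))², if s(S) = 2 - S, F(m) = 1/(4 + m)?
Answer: 677329/9 ≈ 75259.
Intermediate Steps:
(-276 + s(F(-1)))² = (-276 + (2 - 1/(4 - 1)))² = (-276 + (2 - 1/3))² = (-276 + (2 - 1*⅓))² = (-276 + (2 - ⅓))² = (-276 + 5/3)² = (-823/3)² = 677329/9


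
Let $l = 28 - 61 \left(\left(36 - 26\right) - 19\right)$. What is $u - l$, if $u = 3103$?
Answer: $2526$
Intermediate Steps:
$l = 577$ ($l = 28 - 61 \left(10 - 19\right) = 28 - -549 = 28 + 549 = 577$)
$u - l = 3103 - 577 = 2526$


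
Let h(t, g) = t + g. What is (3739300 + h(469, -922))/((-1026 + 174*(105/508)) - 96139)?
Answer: -949667138/24670775 ≈ -38.494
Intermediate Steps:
h(t, g) = g + t
(3739300 + h(469, -922))/((-1026 + 174*(105/508)) - 96139) = (3739300 + (-922 + 469))/((-1026 + 174*(105/508)) - 96139) = (3739300 - 453)/((-1026 + 174*(105*(1/508))) - 96139) = 3738847/((-1026 + 174*(105/508)) - 96139) = 3738847/((-1026 + 9135/254) - 96139) = 3738847/(-251469/254 - 96139) = 3738847/(-24670775/254) = 3738847*(-254/24670775) = -949667138/24670775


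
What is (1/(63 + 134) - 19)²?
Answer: 14002564/38809 ≈ 360.81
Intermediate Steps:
(1/(63 + 134) - 19)² = (1/197 - 19)² = (-3742/197)² = 14002564/38809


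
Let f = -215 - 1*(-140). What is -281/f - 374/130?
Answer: 848/975 ≈ 0.86974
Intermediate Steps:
f = -75 (f = -215 + 140 = -75)
-281/f - 374/130 = -281/(-75) - 374/130 = -281*(-1/75) - 374*1/130 = 281/75 - 187/65 = 848/975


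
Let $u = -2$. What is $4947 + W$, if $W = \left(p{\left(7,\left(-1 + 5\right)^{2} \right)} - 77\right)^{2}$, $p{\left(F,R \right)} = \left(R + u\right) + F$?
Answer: $8083$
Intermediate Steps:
$p{\left(F,R \right)} = -2 + F + R$ ($p{\left(F,R \right)} = \left(R - 2\right) + F = \left(-2 + R\right) + F = -2 + F + R$)
$W = 3136$ ($W = \left(\left(-2 + 7 + \left(-1 + 5\right)^{2}\right) - 77\right)^{2} = \left(\left(-2 + 7 + 4^{2}\right) - 77\right)^{2} = \left(\left(-2 + 7 + 16\right) - 77\right)^{2} = \left(21 - 77\right)^{2} = \left(-56\right)^{2} = 3136$)
$4947 + W = 4947 + 3136 = 8083$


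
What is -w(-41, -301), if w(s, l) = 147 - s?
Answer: -188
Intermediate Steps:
-w(-41, -301) = -(147 - 1*(-41)) = -(147 + 41) = -1*188 = -188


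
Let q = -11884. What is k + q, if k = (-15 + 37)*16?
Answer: -11532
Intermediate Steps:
k = 352 (k = 22*16 = 352)
k + q = 352 - 11884 = -11532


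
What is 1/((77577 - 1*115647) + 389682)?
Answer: 1/351612 ≈ 2.8440e-6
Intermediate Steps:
1/((77577 - 1*115647) + 389682) = 1/((77577 - 115647) + 389682) = 1/(-38070 + 389682) = 1/351612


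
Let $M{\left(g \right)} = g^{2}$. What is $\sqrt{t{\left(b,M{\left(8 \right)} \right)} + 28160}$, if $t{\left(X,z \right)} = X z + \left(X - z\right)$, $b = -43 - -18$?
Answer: $\sqrt{26471} \approx 162.7$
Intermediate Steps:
$b = -25$ ($b = -43 + 18 = -25$)
$t{\left(X,z \right)} = X - z + X z$
$\sqrt{t{\left(b,M{\left(8 \right)} \right)} + 28160} = \sqrt{\left(-25 - 8^{2} - 25 \cdot 8^{2}\right) + 28160} = \sqrt{\left(-25 - 64 - 1600\right) + 28160} = \sqrt{-1689 + 28160} = \sqrt{26471}$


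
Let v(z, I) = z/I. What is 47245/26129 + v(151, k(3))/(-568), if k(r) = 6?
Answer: 157065481/89047632 ≈ 1.7638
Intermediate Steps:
47245/26129 + v(151, k(3))/(-568) = 47245/26129 + (151/6)/(-568) = 47245*(1/26129) + (151*(⅙))*(-1/568) = 47245/26129 + (151/6)*(-1/568) = 47245/26129 - 151/3408 = 157065481/89047632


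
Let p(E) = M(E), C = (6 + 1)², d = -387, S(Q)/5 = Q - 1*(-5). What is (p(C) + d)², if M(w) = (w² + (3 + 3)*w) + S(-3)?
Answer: 5373124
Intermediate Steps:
S(Q) = 25 + 5*Q (S(Q) = 5*(Q - 1*(-5)) = 5*(Q + 5) = 5*(5 + Q) = 25 + 5*Q)
M(w) = 10 + w² + 6*w (M(w) = (w² + (3 + 3)*w) + (25 + 5*(-3)) = (w² + 6*w) + (25 - 15) = (w² + 6*w) + 10 = 10 + w² + 6*w)
C = 49 (C = 7² = 49)
p(E) = 10 + E² + 6*E
(p(C) + d)² = ((10 + 49² + 6*49) - 387)² = ((10 + 2401 + 294) - 387)² = (2705 - 387)² = 2318² = 5373124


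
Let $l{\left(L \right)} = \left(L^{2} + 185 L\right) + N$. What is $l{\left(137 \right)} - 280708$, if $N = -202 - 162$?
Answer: $-236958$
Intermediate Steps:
$N = -364$ ($N = -202 - 162 = -364$)
$l{\left(L \right)} = -364 + L^{2} + 185 L$ ($l{\left(L \right)} = \left(L^{2} + 185 L\right) - 364 = -364 + L^{2} + 185 L$)
$l{\left(137 \right)} - 280708 = \left(-364 + 137^{2} + 185 \cdot 137\right) - 280708 = \left(-364 + 18769 + 25345\right) - 280708 = 43750 - 280708 = -236958$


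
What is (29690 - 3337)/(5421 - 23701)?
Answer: -26353/18280 ≈ -1.4416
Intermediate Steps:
(29690 - 3337)/(5421 - 23701) = 26353/(-18280) = 26353*(-1/18280) = -26353/18280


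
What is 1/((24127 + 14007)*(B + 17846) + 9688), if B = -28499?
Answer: -1/406231814 ≈ -2.4616e-9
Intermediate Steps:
1/((24127 + 14007)*(B + 17846) + 9688) = 1/((24127 + 14007)*(-28499 + 17846) + 9688) = 1/(38134*(-10653) + 9688) = 1/(-406241502 + 9688) = 1/(-406231814) = -1/406231814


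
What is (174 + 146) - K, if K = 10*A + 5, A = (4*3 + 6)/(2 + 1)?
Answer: 255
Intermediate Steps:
A = 6 (A = (12 + 6)/3 = 18*(⅓) = 6)
K = 65 (K = 10*6 + 5 = 60 + 5 = 65)
(174 + 146) - K = (174 + 146) - 1*65 = 320 - 65 = 255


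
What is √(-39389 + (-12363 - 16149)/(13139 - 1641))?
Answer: I*√1301927836133/5749 ≈ 198.47*I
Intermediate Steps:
√(-39389 + (-12363 - 16149)/(13139 - 1641)) = √(-39389 - 28512/11498) = √(-39389 - 28512*1/11498) = √(-39389 - 14256/5749) = √(-226461617/5749) = I*√1301927836133/5749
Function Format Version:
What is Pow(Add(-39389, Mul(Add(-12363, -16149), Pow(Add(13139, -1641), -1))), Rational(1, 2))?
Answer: Mul(Rational(1, 5749), I, Pow(1301927836133, Rational(1, 2))) ≈ Mul(198.47, I)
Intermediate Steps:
Pow(Add(-39389, Mul(Add(-12363, -16149), Pow(Add(13139, -1641), -1))), Rational(1, 2)) = Pow(Add(-39389, Mul(-28512, Pow(11498, -1))), Rational(1, 2)) = Pow(Add(-39389, Mul(-28512, Rational(1, 11498))), Rational(1, 2)) = Pow(Add(-39389, Rational(-14256, 5749)), Rational(1, 2)) = Pow(Rational(-226461617, 5749), Rational(1, 2)) = Mul(Rational(1, 5749), I, Pow(1301927836133, Rational(1, 2)))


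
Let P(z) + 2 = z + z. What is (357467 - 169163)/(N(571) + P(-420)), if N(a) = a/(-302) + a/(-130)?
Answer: -924101880/4162949 ≈ -221.98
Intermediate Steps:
N(a) = -108*a/9815 (N(a) = a*(-1/302) + a*(-1/130) = -a/302 - a/130 = -108*a/9815)
P(z) = -2 + 2*z (P(z) = -2 + (z + z) = -2 + 2*z)
(357467 - 169163)/(N(571) + P(-420)) = (357467 - 169163)/(-108/9815*571 + (-2 + 2*(-420))) = 188304/(-61668/9815 + (-2 - 840)) = 188304/(-61668/9815 - 842) = 188304/(-8325898/9815) = 188304*(-9815/8325898) = -924101880/4162949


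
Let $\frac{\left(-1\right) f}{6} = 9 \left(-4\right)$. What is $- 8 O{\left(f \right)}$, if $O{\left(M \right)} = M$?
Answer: $-1728$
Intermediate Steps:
$f = 216$ ($f = - 6 \cdot 9 \left(-4\right) = \left(-6\right) \left(-36\right) = 216$)
$- 8 O{\left(f \right)} = \left(-8\right) 216 = -1728$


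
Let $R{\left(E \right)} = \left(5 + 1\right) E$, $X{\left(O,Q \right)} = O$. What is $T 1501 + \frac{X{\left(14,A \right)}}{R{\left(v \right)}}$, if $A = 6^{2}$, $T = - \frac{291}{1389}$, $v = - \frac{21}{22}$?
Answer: $- \frac{1320559}{4167} \approx -316.91$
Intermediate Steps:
$v = - \frac{21}{22}$ ($v = \left(-21\right) \frac{1}{22} = - \frac{21}{22} \approx -0.95455$)
$T = - \frac{97}{463}$ ($T = \left(-291\right) \frac{1}{1389} = - \frac{97}{463} \approx -0.2095$)
$A = 36$
$R{\left(E \right)} = 6 E$
$T 1501 + \frac{X{\left(14,A \right)}}{R{\left(v \right)}} = \left(- \frac{97}{463}\right) 1501 + \frac{14}{6 \left(- \frac{21}{22}\right)} = - \frac{145597}{463} + \frac{14}{- \frac{63}{11}} = - \frac{145597}{463} + 14 \left(- \frac{11}{63}\right) = - \frac{145597}{463} - \frac{22}{9} = - \frac{1320559}{4167}$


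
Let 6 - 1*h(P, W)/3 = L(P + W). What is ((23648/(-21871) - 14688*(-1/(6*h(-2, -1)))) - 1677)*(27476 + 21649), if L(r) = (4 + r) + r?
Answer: -1693361986125/21871 ≈ -7.7425e+7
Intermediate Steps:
L(r) = 4 + 2*r
h(P, W) = 6 - 6*P - 6*W (h(P, W) = 18 - 3*(4 + 2*(P + W)) = 18 - 3*(4 + (2*P + 2*W)) = 18 - 3*(4 + 2*P + 2*W) = 18 + (-12 - 6*P - 6*W) = 6 - 6*P - 6*W)
((23648/(-21871) - 14688*(-1/(6*h(-2, -1)))) - 1677)*(27476 + 21649) = ((23648/(-21871) - 14688*(-1/(6*(6 - 6*(-2) - 6*(-1))))) - 1677)*(27476 + 21649) = ((23648*(-1/21871) - 14688*(-1/(6*(6 + 12 + 6)))) - 1677)*49125 = ((-23648/21871 - 14688/(-3*24*2)) - 1677)*49125 = ((-23648/21871 - 14688/((-72*2))) - 1677)*49125 = ((-23648/21871 - 14688/(-144)) - 1677)*49125 = ((-23648/21871 - 14688*(-1/144)) - 1677)*49125 = ((-23648/21871 + 102) - 1677)*49125 = (2207194/21871 - 1677)*49125 = -34470473/21871*49125 = -1693361986125/21871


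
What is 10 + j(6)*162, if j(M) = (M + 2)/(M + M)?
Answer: 118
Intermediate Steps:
j(M) = (2 + M)/(2*M) (j(M) = (2 + M)/((2*M)) = (2 + M)*(1/(2*M)) = (2 + M)/(2*M))
10 + j(6)*162 = 10 + ((½)*(2 + 6)/6)*162 = 10 + ((½)*(⅙)*8)*162 = 10 + (⅔)*162 = 10 + 108 = 118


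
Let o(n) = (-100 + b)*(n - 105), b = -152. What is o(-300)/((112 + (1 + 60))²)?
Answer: 102060/29929 ≈ 3.4101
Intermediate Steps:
o(n) = 26460 - 252*n (o(n) = (-100 - 152)*(n - 105) = -252*(-105 + n) = 26460 - 252*n)
o(-300)/((112 + (1 + 60))²) = (26460 - 252*(-300))/((112 + (1 + 60))²) = (26460 + 75600)/((112 + 61)²) = 102060/(173²) = 102060/29929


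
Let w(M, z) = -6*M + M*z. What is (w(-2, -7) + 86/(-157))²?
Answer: 15968016/24649 ≈ 647.82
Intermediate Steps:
(w(-2, -7) + 86/(-157))² = (-2*(-6 - 7) + 86/(-157))² = (-2*(-13) + 86*(-1/157))² = (26 - 86/157)² = (3996/157)² = 15968016/24649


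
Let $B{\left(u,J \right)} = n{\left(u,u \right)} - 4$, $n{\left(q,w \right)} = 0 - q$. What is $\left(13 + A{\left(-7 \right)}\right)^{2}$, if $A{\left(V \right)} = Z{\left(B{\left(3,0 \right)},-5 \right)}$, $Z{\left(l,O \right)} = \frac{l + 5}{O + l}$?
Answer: $\frac{6241}{36} \approx 173.36$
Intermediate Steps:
$n{\left(q,w \right)} = - q$
$B{\left(u,J \right)} = -4 - u$ ($B{\left(u,J \right)} = - u - 4 = -4 - u$)
$Z{\left(l,O \right)} = \frac{5 + l}{O + l}$
$A{\left(V \right)} = \frac{1}{6}$ ($A{\left(V \right)} = \frac{5 - 7}{-5 - 7} = \frac{1}{-12} \left(-2\right) = \left(- \frac{1}{12}\right) \left(-2\right) = \frac{1}{6}$)
$\left(13 + A{\left(-7 \right)}\right)^{2} = \left(13 + \frac{1}{6}\right)^{2} = \left(\frac{79}{6}\right)^{2} = \frac{6241}{36}$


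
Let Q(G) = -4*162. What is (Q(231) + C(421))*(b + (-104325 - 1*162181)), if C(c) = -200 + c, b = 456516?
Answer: -81134270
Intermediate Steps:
Q(G) = -648
(Q(231) + C(421))*(b + (-104325 - 1*162181)) = (-648 + (-200 + 421))*(456516 + (-104325 - 1*162181)) = (-648 + 221)*(456516 + (-104325 - 162181)) = -427*(456516 - 266506) = -427*190010 = -81134270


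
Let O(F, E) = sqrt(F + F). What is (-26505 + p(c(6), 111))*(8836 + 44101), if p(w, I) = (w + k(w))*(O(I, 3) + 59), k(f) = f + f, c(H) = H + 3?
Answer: -1318766544 + 1429299*sqrt(222) ≈ -1.2975e+9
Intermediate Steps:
c(H) = 3 + H
k(f) = 2*f
O(F, E) = sqrt(2)*sqrt(F) (O(F, E) = sqrt(2*F) = sqrt(2)*sqrt(F))
p(w, I) = 3*w*(59 + sqrt(2)*sqrt(I)) (p(w, I) = (w + 2*w)*(sqrt(2)*sqrt(I) + 59) = (3*w)*(59 + sqrt(2)*sqrt(I)) = 3*w*(59 + sqrt(2)*sqrt(I)))
(-26505 + p(c(6), 111))*(8836 + 44101) = (-26505 + 3*(3 + 6)*(59 + sqrt(2)*sqrt(111)))*(8836 + 44101) = (-26505 + 3*9*(59 + sqrt(222)))*52937 = (-26505 + (1593 + 27*sqrt(222)))*52937 = (-24912 + 27*sqrt(222))*52937 = -1318766544 + 1429299*sqrt(222)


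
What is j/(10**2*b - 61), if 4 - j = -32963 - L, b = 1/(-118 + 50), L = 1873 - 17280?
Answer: -149260/531 ≈ -281.09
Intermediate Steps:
L = -15407
b = -1/68 (b = 1/(-68) = -1/68 ≈ -0.014706)
j = 17560 (j = 4 - (-32963 - 1*(-15407)) = 4 - (-32963 + 15407) = 4 - 1*(-17556) = 4 + 17556 = 17560)
j/(10**2*b - 61) = 17560/(10**2*(-1/68) - 61) = 17560/(100*(-1/68) - 61) = 17560/(-25/17 - 61) = 17560/(-1062/17) = 17560*(-17/1062) = -149260/531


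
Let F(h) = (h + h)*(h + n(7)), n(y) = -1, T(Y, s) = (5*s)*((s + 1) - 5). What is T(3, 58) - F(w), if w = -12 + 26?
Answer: 15296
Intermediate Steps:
T(Y, s) = 5*s*(-4 + s) (T(Y, s) = (5*s)*((1 + s) - 5) = (5*s)*(-4 + s) = 5*s*(-4 + s))
w = 14
F(h) = 2*h*(-1 + h) (F(h) = (h + h)*(h - 1) = (2*h)*(-1 + h) = 2*h*(-1 + h))
T(3, 58) - F(w) = 5*58*(-4 + 58) - 2*14*(-1 + 14) = 5*58*54 - 2*14*13 = 15660 - 1*364 = 15660 - 364 = 15296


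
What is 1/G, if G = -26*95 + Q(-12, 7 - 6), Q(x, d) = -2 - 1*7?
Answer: -1/2479 ≈ -0.00040339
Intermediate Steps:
Q(x, d) = -9 (Q(x, d) = -2 - 7 = -9)
G = -2479 (G = -26*95 - 9 = -2470 - 9 = -2479)
1/G = 1/(-2479) = -1/2479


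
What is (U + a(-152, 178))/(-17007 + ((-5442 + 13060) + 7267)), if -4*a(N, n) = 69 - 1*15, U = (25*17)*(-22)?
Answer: 18727/4244 ≈ 4.4126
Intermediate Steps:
U = -9350 (U = 425*(-22) = -9350)
a(N, n) = -27/2 (a(N, n) = -(69 - 1*15)/4 = -(69 - 15)/4 = -1/4*54 = -27/2)
(U + a(-152, 178))/(-17007 + ((-5442 + 13060) + 7267)) = (-9350 - 27/2)/(-17007 + ((-5442 + 13060) + 7267)) = -18727/(2*(-17007 + (7618 + 7267))) = -18727/(2*(-17007 + 14885)) = -18727/2/(-2122) = -18727/2*(-1/2122) = 18727/4244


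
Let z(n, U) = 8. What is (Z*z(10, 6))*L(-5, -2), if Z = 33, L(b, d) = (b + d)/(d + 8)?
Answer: -308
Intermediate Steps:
L(b, d) = (b + d)/(8 + d)
(Z*z(10, 6))*L(-5, -2) = (33*8)*((-5 - 2)/(8 - 2)) = 264*(-7/6) = -308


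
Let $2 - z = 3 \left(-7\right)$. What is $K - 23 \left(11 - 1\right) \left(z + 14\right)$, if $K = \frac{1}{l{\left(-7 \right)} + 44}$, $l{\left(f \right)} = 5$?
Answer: $- \frac{416989}{49} \approx -8510.0$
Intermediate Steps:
$z = 23$ ($z = 2 - 3 \left(-7\right) = 2 - -21 = 2 + 21 = 23$)
$K = \frac{1}{49}$ ($K = \frac{1}{5 + 44} = \frac{1}{49} \approx 0.020408$)
$K - 23 \left(11 - 1\right) \left(z + 14\right) = \frac{1}{49} - 23 \left(11 - 1\right) \left(23 + 14\right) = \frac{1}{49} - 23 \cdot 10 \cdot 37 = \frac{1}{49} - 8510 = - \frac{416989}{49}$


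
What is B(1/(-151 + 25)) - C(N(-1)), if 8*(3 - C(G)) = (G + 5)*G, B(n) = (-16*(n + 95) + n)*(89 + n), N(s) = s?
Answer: -715800377/5292 ≈ -1.3526e+5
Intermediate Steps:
B(n) = (-1520 - 15*n)*(89 + n) (B(n) = (-16*(95 + n) + n)*(89 + n) = ((-1520 - 16*n) + n)*(89 + n) = (-1520 - 15*n)*(89 + n))
C(G) = 3 - G*(5 + G)/8 (C(G) = 3 - (G + 5)*G/8 = 3 - (5 + G)*G/8 = 3 - G*(5 + G)/8)
B(1/(-151 + 25)) - C(N(-1)) = (-135280 - 2855/(-151 + 25) - 15/(-151 + 25)**2) - (3 - 5/8*(-1) - 1/8*(-1)**2) = (-135280 - 2855/(-126) - 15*(1/(-126))**2) - (3 + 5/8 - 1/8*1) = (-135280 - 2855*(-1/126) - 15*(-1/126)**2) - (3 + 5/8 - 1/8) = (-135280 + 2855/126 - 15*1/15876) - 1*7/2 = (-135280 + 2855/126 - 5/5292) - 7/2 = -715781855/5292 - 7/2 = -715800377/5292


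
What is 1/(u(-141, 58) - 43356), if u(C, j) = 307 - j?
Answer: -1/43107 ≈ -2.3198e-5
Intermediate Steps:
1/(u(-141, 58) - 43356) = 1/((307 - 1*58) - 43356) = 1/((307 - 58) - 43356) = 1/(249 - 43356) = 1/(-43107) = -1/43107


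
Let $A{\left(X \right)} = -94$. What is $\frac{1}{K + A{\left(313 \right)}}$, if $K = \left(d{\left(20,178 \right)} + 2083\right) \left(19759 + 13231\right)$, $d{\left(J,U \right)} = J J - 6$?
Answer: $\frac{1}{81716136} \approx 1.2237 \cdot 10^{-8}$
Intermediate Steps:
$d{\left(J,U \right)} = -6 + J^{2}$ ($d{\left(J,U \right)} = J^{2} - 6 = -6 + J^{2}$)
$K = 81716230$ ($K = \left(\left(-6 + 20^{2}\right) + 2083\right) \left(19759 + 13231\right) = \left(\left(-6 + 400\right) + 2083\right) 32990 = \left(394 + 2083\right) 32990 = 2477 \cdot 32990 = 81716230$)
$\frac{1}{K + A{\left(313 \right)}} = \frac{1}{81716230 - 94} = \frac{1}{81716136}$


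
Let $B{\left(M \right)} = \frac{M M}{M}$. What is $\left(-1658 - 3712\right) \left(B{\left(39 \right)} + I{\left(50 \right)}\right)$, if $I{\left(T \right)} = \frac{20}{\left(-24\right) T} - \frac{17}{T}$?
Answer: $- \frac{2075147}{10} \approx -2.0751 \cdot 10^{5}$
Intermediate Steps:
$I{\left(T \right)} = - \frac{107}{6 T}$ ($I{\left(T \right)} = 20 \left(- \frac{1}{24 T}\right) - \frac{17}{T} = - \frac{5}{6 T} - \frac{17}{T} = - \frac{107}{6 T}$)
$B{\left(M \right)} = M$ ($B{\left(M \right)} = \frac{M^{2}}{M} = M$)
$\left(-1658 - 3712\right) \left(B{\left(39 \right)} + I{\left(50 \right)}\right) = \left(-1658 - 3712\right) \left(39 - \frac{107}{6 \cdot 50}\right) = - 5370 \left(39 - \frac{107}{300}\right) = \left(-5370\right) \frac{11593}{300} = - \frac{2075147}{10}$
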